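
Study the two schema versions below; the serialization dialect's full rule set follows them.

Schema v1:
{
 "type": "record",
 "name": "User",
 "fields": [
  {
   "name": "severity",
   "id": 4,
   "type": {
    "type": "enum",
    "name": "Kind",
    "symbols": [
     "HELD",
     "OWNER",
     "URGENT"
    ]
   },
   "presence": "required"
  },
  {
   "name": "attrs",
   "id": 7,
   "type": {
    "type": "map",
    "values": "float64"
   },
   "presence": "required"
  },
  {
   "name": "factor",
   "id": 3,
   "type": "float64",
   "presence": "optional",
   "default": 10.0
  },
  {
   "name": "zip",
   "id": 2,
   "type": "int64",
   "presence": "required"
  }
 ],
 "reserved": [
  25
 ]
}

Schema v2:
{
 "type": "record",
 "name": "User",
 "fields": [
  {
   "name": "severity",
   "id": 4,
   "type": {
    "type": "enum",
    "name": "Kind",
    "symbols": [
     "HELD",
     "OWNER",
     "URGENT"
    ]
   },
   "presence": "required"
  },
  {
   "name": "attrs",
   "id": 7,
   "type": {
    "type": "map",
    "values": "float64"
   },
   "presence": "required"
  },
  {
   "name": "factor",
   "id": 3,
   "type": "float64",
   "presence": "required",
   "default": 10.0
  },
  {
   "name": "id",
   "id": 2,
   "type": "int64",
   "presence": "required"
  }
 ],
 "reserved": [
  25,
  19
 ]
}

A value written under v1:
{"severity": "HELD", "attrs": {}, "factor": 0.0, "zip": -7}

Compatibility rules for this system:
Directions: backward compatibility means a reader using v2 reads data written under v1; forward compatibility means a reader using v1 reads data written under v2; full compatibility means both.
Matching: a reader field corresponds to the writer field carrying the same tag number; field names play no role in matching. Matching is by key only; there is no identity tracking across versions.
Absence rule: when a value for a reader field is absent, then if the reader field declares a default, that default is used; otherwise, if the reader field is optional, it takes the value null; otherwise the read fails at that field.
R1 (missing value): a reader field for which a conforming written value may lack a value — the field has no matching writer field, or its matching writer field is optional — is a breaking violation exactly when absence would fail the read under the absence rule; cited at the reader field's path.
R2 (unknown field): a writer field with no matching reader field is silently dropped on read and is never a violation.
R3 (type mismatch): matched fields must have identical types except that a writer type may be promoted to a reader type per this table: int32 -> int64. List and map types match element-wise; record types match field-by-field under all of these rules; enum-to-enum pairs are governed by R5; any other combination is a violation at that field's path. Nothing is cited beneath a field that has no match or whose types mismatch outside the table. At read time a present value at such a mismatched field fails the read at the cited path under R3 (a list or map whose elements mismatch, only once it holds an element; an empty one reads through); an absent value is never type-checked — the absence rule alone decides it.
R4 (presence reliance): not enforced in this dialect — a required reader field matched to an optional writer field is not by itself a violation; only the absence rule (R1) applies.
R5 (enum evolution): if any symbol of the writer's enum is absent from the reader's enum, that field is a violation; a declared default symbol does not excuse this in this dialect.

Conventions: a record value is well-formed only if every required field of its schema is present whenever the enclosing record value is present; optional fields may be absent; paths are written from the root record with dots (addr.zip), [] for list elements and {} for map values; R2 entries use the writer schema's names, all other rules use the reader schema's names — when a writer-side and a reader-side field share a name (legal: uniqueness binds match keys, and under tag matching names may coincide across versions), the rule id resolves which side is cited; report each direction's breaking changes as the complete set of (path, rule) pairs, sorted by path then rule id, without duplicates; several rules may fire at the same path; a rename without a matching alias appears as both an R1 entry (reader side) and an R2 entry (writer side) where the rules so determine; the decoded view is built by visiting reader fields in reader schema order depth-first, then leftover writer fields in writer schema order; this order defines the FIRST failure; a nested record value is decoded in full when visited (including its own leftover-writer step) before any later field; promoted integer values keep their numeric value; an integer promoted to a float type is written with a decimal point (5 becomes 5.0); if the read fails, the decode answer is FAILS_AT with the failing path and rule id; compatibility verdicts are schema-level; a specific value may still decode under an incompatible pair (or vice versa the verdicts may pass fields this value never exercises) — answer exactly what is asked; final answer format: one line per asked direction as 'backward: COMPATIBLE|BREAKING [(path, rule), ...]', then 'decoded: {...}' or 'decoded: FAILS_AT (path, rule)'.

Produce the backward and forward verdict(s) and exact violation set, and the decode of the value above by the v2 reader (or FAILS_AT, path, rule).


backward: COMPATIBLE []; forward: COMPATIBLE []; decoded: {"severity": "HELD", "attrs": {}, "factor": 0.0, "id": -7}

in User below, arrows point writer -> reader
checking backward for User: reader v2 against writer v1:
  severity: Kind -> Kind, writer required; from severity
  attrs: map<string, float64> -> map<string, float64>, writer required; from attrs
  factor: float64 -> float64, writer optional; from factor
  id: int64 -> int64, writer required; from zip
  => no violations; backward on User: COMPATIBLE
checking forward for User: reader v1 against writer v2:
  severity: Kind -> Kind, writer required; from severity
  attrs: map<string, float64> -> map<string, float64>, writer required; from attrs
  factor: float64 -> float64, writer required; from factor
  zip: int64 -> int64, writer required; from id
  => no violations; forward on User: COMPATIBLE
migrating the User value to v2:
  severity := "HELD"
  attrs := {}
  factor := 0.0
  id := -7 (from writer zip)
  => decoded: {"severity": "HELD", "attrs": {}, "factor": 0.0, "id": -7}


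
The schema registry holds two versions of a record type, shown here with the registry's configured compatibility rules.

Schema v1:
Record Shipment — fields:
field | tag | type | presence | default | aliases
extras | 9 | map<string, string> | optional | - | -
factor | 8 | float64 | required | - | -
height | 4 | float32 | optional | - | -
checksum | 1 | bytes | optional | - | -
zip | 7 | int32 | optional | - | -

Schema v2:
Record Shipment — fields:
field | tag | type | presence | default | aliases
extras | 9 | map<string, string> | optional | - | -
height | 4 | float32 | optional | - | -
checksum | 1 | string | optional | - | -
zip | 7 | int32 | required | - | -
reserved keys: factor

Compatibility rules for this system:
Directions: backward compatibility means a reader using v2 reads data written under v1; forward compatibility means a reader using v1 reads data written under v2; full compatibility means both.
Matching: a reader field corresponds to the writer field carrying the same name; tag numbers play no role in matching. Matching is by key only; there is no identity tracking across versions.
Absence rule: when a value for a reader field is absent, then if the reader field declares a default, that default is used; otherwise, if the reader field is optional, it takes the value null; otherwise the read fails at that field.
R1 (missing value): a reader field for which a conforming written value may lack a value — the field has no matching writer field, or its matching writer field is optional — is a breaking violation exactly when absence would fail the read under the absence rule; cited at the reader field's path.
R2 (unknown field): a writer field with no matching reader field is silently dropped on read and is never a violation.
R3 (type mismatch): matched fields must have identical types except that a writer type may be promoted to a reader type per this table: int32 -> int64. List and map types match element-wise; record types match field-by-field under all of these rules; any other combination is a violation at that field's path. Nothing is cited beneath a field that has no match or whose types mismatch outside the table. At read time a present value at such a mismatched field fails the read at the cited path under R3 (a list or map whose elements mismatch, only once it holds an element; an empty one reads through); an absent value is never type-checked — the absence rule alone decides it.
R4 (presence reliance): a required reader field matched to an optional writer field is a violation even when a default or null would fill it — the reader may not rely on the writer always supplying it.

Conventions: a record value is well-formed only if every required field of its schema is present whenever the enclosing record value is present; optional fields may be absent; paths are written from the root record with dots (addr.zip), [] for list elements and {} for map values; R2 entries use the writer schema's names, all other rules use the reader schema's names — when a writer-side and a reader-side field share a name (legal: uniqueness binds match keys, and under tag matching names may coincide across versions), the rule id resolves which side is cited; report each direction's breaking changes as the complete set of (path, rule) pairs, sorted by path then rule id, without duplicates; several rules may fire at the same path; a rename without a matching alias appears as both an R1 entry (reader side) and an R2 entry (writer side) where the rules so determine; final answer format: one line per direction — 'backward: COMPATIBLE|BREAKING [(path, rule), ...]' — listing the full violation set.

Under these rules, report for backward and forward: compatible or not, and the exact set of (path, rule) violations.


in Shipment below, arrows point writer -> reader
backward analysis of Shipment with v2 as reader and v1 as writer:
  map<string, string> -> map<string, string>, writer optional: extras aligns to extras
  float32 -> float32, writer optional: height aligns to height
  bytes -> string, writer optional: checksum aligns to checksum
  int32 -> int32, writer optional: zip aligns to zip
  writer factor: unknown to reader
  violation R3 at checksum
  violation R1 at zip
  violation R4 at zip
  => backward: BREAKING (3)
forward analysis of Shipment with v1 as reader and v2 as writer:
  map<string, string> -> map<string, string>, writer optional: extras aligns to extras
  no writer field matches reader factor
  float32 -> float32, writer optional: height aligns to height
  string -> bytes, writer optional: checksum aligns to checksum
  int32 -> int32, writer required: zip aligns to zip
  violation R3 at checksum
  violation R1 at factor
  => forward: BREAKING (2)

backward: BREAKING [(checksum, R3), (zip, R1), (zip, R4)]; forward: BREAKING [(checksum, R3), (factor, R1)]


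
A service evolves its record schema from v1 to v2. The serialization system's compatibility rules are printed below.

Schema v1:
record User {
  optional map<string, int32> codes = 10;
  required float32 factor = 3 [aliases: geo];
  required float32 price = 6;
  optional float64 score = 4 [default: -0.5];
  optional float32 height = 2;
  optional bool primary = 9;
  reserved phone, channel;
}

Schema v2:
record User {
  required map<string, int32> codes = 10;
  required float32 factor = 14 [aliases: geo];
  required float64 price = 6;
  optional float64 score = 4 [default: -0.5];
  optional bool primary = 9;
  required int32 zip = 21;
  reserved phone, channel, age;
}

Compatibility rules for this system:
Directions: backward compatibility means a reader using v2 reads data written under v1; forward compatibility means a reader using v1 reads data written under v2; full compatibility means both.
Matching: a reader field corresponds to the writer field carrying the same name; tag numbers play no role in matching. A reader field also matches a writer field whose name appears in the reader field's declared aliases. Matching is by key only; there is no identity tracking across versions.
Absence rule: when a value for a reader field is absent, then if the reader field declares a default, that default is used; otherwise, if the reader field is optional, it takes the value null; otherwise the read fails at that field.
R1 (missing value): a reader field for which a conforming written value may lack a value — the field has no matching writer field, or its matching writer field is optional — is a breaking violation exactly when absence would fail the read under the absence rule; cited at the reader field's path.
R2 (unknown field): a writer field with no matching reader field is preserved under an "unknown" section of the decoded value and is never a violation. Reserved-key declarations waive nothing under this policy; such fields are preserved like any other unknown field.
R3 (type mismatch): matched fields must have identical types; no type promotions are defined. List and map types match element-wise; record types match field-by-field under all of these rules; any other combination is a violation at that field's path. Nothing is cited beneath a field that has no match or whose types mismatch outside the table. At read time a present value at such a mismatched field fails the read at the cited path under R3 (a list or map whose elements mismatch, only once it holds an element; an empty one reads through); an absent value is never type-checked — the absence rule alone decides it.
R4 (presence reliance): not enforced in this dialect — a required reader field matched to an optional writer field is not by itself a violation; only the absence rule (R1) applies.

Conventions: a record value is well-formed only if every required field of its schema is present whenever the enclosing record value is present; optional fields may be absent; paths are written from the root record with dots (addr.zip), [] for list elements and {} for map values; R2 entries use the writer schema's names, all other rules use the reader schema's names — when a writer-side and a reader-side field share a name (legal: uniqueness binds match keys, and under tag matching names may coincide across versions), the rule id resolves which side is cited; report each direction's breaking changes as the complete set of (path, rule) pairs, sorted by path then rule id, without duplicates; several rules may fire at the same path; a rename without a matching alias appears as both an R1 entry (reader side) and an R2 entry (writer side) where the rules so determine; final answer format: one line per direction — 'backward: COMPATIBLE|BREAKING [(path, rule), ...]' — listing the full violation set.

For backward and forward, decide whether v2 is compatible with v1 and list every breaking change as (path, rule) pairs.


backward: BREAKING [(codes, R1), (price, R3), (zip, R1)]; forward: BREAKING [(price, R3)]

the writer's type comes first in each User pair
checking backward for User: reader v2 against writer v1:
  codes: map<string, int32> -> map<string, int32>, writer optional; from codes
  factor: float32 -> float32, writer required; from factor
  price: float32 -> float64, writer required; from price
  score: float64 -> float64, writer optional; from score
  primary: bool -> bool, writer optional; from primary
  zip: no writer-side match
  height (writer side), unknown to reader
  violation R1 at codes
  violation R3 at price
  violation R1 at zip
  => 3 violation(s): backward is BREAKING for User
checking forward for User: reader v1 against writer v2:
  codes: map<string, int32> -> map<string, int32>, writer required; from codes
  factor: float32 -> float32, writer required; from factor
  price: float64 -> float32, writer required; from price
  score: float64 -> float64, writer optional; from score
  height: no writer-side match
  primary: bool -> bool, writer optional; from primary
  zip (writer side), unknown to reader
  violation R3 at price
  => 1 violation(s): forward is BREAKING for User


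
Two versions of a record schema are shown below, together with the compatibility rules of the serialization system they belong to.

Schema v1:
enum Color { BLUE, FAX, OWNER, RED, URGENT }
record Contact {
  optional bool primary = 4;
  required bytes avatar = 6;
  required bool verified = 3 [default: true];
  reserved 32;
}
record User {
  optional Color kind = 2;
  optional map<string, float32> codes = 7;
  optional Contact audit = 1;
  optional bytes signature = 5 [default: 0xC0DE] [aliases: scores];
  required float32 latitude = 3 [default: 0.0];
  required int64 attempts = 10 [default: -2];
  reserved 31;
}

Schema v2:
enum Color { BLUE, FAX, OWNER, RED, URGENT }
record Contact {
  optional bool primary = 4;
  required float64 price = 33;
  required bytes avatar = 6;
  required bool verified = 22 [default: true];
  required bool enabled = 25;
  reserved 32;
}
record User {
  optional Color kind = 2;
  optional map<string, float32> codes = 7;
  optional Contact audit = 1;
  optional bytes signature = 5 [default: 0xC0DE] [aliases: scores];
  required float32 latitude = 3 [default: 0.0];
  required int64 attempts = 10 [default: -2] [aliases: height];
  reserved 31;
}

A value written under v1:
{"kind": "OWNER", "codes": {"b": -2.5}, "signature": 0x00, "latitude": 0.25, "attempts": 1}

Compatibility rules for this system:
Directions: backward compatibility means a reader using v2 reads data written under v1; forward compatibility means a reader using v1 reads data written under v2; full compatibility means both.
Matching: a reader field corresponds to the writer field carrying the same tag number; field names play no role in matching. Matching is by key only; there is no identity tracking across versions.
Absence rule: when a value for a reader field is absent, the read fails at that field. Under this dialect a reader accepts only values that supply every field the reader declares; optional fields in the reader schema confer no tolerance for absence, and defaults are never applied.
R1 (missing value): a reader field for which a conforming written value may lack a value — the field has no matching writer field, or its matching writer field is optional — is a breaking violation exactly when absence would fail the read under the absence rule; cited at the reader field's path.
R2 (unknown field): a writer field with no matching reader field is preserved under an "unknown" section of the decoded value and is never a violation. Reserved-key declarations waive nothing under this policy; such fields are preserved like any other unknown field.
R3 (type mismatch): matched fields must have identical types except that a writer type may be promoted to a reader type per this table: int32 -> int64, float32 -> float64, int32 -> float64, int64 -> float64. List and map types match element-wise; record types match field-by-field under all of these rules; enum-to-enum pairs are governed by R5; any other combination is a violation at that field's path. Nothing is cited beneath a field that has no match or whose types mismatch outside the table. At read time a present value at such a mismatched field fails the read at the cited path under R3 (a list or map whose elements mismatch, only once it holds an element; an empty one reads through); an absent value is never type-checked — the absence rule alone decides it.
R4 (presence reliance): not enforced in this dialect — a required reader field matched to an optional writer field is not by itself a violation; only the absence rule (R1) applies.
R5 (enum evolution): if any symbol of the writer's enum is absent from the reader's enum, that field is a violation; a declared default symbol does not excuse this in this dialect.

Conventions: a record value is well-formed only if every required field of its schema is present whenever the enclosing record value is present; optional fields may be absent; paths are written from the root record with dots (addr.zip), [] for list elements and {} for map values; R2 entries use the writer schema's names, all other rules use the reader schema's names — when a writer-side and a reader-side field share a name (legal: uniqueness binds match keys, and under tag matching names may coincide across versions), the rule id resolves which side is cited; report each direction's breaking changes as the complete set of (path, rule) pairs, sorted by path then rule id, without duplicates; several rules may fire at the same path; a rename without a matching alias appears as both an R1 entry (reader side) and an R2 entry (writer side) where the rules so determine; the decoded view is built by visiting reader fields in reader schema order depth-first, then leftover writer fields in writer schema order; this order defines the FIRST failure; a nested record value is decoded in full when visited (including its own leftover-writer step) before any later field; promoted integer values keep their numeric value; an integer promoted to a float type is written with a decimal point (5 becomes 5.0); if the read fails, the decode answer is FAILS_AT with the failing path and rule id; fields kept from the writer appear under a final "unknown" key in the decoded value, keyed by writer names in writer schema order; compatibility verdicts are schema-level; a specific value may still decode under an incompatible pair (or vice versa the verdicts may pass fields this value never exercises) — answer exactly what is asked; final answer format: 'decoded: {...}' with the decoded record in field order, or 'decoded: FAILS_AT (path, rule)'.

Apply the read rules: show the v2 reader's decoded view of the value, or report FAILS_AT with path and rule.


decoded: FAILS_AT (audit, R1)

in User below, arrows point writer -> reader
migrating the User value to v2:
  kind := "OWNER"
  codes := {"b": -2.5}
  read fails at audit under R1 (no fill)
  => FAILS_AT (audit, R1)
diffs on User not affecting the asked answer:
  added field enabled to record Contact: required bool, tag 25 (in v2 it sits last) -> shifts the User verdicts, not this decode
  added field price to record Contact: required float64, tag 33 (in v2 it sits immediately before avatar) -> shifts the User verdicts, not this decode
  field verified in record Contact: tag 3 changed to 22 -> shifts the User verdicts, not this decode


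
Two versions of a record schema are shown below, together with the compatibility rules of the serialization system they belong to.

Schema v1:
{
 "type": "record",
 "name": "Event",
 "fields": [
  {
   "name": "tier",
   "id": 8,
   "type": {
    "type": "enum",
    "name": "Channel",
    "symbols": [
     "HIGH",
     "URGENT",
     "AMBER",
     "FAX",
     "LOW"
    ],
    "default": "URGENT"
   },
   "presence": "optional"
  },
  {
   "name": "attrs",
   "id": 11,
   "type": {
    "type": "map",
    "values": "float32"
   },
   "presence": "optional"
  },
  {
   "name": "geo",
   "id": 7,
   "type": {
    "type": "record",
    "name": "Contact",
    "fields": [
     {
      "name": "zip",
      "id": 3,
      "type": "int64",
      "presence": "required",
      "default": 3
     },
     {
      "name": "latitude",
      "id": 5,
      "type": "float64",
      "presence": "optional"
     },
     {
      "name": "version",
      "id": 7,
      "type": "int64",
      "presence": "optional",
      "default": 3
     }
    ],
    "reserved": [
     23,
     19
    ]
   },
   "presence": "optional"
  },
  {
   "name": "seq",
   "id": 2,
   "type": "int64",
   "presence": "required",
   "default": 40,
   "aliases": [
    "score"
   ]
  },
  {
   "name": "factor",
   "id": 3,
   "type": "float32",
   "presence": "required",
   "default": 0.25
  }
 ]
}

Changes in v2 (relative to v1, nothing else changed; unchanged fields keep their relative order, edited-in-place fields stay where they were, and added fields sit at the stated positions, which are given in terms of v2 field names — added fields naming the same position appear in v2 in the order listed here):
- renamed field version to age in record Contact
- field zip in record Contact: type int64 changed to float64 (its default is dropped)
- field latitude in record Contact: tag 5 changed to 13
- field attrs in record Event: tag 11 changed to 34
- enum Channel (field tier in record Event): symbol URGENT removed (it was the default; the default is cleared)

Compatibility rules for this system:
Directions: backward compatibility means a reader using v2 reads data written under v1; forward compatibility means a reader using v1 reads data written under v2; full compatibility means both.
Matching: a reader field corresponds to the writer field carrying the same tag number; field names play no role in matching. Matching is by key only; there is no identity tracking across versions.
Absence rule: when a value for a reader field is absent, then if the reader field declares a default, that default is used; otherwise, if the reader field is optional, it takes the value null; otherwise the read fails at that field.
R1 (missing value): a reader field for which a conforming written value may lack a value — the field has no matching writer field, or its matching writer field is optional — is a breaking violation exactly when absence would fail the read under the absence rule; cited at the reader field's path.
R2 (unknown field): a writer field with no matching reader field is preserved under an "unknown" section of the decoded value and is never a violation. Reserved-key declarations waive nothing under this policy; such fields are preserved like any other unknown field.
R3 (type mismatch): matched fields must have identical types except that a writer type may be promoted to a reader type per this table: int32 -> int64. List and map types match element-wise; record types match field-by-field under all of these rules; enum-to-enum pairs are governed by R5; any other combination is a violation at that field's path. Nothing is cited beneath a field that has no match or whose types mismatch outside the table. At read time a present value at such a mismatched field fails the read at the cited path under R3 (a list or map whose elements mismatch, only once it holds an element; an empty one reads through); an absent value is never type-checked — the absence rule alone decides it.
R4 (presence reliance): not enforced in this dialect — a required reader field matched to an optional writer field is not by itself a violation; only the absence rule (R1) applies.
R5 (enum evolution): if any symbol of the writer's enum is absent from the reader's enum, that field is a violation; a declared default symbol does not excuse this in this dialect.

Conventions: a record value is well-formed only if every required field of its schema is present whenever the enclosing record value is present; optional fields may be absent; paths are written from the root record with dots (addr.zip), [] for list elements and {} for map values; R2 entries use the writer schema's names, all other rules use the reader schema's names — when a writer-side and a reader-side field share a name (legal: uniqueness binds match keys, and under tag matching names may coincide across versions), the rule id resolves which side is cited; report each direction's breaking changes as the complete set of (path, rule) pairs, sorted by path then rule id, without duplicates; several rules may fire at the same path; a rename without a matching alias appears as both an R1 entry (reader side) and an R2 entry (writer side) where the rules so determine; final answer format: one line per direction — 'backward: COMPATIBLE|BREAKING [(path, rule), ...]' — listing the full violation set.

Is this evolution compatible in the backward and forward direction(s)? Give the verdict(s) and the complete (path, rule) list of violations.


in Event below, arrows point writer -> reader
backward on Event — v2 reading data written by v1:
  tier <- tier (Channel -> Channel, writer optional)
  attrs: no writer match
  geo <- geo (Contact -> Contact, writer optional)
  seq <- seq (int64 -> int64, writer required)
  factor <- factor (float32 -> float32, writer required)
  leftover writer field: attrs
  geo.zip <- geo.zip (int64 -> float64, writer required)
  geo.latitude: no writer match
  geo.age <- geo.version (int64 -> int64, writer optional)
  leftover writer field: geo.latitude
  rule R3 violated at geo.zip
  rule R5 violated at tier
  => 2 violation(s): backward is BREAKING for Event
forward on Event — v1 reading data written by v2:
  tier <- tier (Channel -> Channel, writer optional)
  attrs: no writer match
  geo <- geo (Contact -> Contact, writer optional)
  seq <- seq (int64 -> int64, writer required)
  factor <- factor (float32 -> float32, writer required)
  leftover writer field: attrs
  geo.zip <- geo.zip (float64 -> int64, writer required)
  geo.latitude: no writer match
  geo.version <- geo.age (int64 -> int64, writer optional)
  leftover writer field: geo.latitude
  rule R3 violated at geo.zip
  => 1 violation(s): forward is BREAKING for Event

backward: BREAKING [(geo.zip, R3), (tier, R5)]; forward: BREAKING [(geo.zip, R3)]


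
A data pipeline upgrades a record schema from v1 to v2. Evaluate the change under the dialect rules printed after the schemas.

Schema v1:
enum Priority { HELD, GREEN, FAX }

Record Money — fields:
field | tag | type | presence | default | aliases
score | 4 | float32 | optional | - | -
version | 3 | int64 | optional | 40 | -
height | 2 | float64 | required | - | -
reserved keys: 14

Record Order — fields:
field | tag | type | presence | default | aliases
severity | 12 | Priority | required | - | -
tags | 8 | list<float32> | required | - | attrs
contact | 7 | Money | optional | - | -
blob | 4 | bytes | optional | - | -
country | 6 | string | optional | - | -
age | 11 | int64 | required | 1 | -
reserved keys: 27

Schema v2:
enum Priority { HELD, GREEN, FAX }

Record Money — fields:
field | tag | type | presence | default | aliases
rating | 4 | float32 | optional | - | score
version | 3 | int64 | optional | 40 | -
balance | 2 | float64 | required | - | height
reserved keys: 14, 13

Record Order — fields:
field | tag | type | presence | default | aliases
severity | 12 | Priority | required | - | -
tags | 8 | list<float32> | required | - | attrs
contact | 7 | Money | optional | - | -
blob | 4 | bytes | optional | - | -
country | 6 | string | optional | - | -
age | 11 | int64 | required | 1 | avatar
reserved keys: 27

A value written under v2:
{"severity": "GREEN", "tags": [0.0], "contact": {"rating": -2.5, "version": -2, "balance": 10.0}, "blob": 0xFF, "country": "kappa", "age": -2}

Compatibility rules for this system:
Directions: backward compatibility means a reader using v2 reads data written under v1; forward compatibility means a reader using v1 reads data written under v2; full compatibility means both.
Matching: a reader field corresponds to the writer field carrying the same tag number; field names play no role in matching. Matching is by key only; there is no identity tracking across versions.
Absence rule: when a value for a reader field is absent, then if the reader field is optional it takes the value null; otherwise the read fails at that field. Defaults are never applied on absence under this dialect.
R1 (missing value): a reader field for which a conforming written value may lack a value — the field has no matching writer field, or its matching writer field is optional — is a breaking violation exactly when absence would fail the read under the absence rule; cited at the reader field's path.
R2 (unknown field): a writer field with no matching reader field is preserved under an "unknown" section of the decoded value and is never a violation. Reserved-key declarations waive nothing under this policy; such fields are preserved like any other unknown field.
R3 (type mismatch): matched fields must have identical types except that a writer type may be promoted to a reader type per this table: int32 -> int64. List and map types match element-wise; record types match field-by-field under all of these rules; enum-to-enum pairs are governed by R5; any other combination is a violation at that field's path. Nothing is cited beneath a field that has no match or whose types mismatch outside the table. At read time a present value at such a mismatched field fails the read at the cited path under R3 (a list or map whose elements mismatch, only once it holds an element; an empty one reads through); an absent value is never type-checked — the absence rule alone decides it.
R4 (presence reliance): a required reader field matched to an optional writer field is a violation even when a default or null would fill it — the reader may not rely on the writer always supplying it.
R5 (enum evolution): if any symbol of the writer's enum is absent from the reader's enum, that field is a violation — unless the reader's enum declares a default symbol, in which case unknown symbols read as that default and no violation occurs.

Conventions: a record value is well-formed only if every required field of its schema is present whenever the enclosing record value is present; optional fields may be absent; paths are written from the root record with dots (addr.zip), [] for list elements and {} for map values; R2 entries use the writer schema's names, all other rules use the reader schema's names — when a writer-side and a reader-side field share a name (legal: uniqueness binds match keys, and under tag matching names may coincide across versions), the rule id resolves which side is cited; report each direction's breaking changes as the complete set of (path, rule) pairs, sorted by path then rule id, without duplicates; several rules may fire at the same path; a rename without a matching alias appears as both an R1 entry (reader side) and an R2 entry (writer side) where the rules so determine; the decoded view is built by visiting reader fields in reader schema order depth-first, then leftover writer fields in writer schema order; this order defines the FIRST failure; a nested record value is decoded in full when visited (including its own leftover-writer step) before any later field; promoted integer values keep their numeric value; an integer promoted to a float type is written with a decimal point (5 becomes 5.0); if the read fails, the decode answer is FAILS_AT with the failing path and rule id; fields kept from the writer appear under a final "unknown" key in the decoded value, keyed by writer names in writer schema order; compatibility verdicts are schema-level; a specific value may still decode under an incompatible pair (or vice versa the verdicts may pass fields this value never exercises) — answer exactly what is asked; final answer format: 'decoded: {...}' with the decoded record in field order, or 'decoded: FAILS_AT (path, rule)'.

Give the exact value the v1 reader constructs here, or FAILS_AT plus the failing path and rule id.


decoded: {"severity": "GREEN", "tags": [0.0], "contact": {"score": -2.5, "version": -2, "height": 10.0}, "blob": 0xFF, "country": "kappa", "age": -2}

arrows below run writer -> reader for Order
decode walk for Order under reader schema v1:
  severity := "GREEN"
  tags := [0.0]
  contact.score := -2.5 (from writer rating)
  contact.version := -2
  contact.height := 10.0 (from writer balance)
  blob := 0xFF
  country := "kappa"
  age := -2
  => decoded: {"severity": "GREEN", "tags": [0.0], "contact": {"score": -2.5, "version": -2, "height": 10.0}, "blob": 0xFF, "country": "kappa", "age": -2}
the rest of the Order diff is inert for this question:
  renamed field score to rating in record Money (alias score declared on the renamed field) -> triggers nothing under the printed rules; the Order answer is the same either way
  renamed field height to balance in record Money (alias height declared on the renamed field) -> triggers nothing under the printed rules; the Order answer is the same either way


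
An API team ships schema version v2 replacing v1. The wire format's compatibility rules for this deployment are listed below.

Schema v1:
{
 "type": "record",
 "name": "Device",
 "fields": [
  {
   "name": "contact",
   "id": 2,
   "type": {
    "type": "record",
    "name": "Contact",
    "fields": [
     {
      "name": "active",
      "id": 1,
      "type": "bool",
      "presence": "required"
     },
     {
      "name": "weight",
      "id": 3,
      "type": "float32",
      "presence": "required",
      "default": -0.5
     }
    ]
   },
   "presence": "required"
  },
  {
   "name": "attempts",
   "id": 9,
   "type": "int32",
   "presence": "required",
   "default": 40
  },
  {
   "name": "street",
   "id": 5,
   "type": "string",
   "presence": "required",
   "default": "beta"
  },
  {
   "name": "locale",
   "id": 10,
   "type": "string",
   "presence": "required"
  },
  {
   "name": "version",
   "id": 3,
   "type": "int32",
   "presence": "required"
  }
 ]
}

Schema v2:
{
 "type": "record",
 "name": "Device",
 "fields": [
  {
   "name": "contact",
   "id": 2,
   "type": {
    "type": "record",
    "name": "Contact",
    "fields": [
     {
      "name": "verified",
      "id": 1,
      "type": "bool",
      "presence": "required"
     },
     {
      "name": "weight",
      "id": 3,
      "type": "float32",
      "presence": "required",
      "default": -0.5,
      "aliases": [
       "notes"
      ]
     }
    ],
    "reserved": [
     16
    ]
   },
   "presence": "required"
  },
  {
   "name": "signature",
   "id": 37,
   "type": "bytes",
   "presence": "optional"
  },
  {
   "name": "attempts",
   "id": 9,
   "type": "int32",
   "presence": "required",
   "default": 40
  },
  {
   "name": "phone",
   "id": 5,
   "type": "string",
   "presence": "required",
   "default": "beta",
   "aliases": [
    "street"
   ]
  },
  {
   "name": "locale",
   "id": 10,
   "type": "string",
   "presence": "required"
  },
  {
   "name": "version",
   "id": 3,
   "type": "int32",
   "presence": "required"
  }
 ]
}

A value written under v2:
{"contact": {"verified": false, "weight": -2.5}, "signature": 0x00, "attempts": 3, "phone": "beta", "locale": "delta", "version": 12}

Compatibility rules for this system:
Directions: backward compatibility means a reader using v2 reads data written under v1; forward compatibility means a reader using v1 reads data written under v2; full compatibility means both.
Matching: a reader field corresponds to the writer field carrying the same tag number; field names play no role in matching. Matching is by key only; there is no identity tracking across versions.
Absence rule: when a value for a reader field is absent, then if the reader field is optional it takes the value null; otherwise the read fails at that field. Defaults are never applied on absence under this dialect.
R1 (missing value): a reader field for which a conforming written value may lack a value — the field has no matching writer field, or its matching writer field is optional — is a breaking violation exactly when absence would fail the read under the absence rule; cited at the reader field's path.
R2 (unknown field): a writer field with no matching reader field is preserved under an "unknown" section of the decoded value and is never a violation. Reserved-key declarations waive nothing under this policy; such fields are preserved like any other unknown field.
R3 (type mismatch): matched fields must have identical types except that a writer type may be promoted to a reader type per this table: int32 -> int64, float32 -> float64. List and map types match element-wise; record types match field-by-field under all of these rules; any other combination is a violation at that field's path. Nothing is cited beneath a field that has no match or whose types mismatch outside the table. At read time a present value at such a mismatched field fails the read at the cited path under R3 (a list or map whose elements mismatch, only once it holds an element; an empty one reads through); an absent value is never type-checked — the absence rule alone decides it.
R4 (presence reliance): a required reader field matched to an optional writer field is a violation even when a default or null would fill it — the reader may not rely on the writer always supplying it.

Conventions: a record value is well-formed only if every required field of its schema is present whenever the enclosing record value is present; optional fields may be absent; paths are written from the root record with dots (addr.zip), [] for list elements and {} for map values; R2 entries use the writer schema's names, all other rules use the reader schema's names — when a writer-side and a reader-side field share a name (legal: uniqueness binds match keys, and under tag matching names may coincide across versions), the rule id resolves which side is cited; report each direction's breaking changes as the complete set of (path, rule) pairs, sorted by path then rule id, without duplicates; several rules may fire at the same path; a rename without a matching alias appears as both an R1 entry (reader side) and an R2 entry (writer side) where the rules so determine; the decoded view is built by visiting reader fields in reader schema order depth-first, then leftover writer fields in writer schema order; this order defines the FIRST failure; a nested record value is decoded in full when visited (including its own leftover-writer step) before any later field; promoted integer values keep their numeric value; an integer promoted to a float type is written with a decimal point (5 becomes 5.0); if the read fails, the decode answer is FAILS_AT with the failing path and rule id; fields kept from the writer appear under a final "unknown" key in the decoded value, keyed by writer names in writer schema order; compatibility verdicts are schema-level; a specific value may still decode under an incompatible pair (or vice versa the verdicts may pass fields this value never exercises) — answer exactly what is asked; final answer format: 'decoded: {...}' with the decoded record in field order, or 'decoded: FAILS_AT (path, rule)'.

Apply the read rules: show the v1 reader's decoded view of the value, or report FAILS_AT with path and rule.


the writer's type comes first in each Device pair
decode (reader v1):
  contact.active := false (from writer verified)
  contact.weight := -2.5
  attempts := 3
  street := "beta" (from writer phone)
  locale := "delta"
  version := 12
  writer signature: kept under "unknown"
  => decoded: {"contact": {"active": false, "weight": -2.5}, "attempts": 3, "street": "beta", "locale": "delta", "version": 12, "unknown": {"signature": 0x00}}
diffs on Device not affecting the asked answer:
  renamed field active to verified in record Contact -> fires no rule on Device under this dialect and leaves the result unchanged
  renamed field street to phone in record Device (alias street declared on the renamed field) -> fires no rule on Device under this dialect and leaves the result unchanged

decoded: {"contact": {"active": false, "weight": -2.5}, "attempts": 3, "street": "beta", "locale": "delta", "version": 12, "unknown": {"signature": 0x00}}
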